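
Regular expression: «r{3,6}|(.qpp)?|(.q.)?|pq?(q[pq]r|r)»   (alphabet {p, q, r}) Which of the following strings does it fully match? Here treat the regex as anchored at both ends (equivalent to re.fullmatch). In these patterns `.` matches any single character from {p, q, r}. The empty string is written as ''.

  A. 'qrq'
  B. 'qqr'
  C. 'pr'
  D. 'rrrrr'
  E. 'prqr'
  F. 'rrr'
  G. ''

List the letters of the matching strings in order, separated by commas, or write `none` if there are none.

A. 'qrq' → no match
B. 'qqr' → match
C. 'pr' → match
D. 'rrrrr' → match
E. 'prqr' → no match
F. 'rrr' → match
G. '' → match

B, C, D, F, G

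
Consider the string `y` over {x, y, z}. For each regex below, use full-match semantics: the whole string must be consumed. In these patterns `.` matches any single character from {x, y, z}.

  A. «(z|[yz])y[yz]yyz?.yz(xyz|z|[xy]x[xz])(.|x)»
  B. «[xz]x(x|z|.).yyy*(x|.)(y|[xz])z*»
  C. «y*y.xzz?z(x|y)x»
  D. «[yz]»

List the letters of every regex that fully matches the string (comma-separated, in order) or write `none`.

A → no match
B → no match
C → no match — must end with `x`
D → match

D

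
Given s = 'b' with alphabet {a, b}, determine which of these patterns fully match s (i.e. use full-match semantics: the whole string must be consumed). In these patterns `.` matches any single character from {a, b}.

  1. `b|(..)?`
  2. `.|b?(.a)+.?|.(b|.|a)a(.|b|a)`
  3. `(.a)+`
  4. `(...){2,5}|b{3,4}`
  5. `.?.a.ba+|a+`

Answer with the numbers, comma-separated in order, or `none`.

1 → match
2 → match
3 → no match — must end with 'a'
4 → no match
5 → no match — must end with 'a'

1, 2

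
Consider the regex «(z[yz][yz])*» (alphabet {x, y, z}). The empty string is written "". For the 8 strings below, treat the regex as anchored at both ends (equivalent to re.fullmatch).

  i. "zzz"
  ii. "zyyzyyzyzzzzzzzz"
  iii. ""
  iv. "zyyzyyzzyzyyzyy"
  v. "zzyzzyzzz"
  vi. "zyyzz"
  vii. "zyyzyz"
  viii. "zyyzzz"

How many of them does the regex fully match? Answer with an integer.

i. "zzz" → match
ii → no match
iii. "" → match
iv → match
v. "zzyzzyzzz" → match
vi. "zyyzz" → no match
vii. "zyyzyz" → match
viii. "zyyzzz" → match
Total matched: 6

6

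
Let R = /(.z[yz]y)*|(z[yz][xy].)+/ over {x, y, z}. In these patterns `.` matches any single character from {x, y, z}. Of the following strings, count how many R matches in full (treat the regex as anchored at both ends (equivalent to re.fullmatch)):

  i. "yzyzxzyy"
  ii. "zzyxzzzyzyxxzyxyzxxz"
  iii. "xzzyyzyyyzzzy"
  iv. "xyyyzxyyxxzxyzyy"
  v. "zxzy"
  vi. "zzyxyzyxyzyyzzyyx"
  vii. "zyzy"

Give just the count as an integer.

i. "yzyzxzyy" → no match
ii → no match
iii → no match
iv → no match
v. "zxzy" → no match
vi → no match
vii. "zyzy" → no match
Total matched: 0

0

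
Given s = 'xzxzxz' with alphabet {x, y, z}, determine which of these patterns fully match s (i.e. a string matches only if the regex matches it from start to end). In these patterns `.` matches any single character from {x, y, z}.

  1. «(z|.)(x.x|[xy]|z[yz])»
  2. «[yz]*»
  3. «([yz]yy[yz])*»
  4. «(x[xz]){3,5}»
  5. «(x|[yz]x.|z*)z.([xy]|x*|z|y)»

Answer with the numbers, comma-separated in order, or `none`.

1 → no match
2 → no match
3 → no match
4 → match
5 → no match

4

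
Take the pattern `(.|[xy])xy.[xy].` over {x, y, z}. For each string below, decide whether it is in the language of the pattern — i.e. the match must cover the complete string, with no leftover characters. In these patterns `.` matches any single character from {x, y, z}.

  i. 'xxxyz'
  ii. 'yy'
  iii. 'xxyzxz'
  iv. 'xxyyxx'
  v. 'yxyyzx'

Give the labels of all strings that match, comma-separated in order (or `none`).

iii, iv

i → no match
ii → no match
iii → match
iv → match
v → no match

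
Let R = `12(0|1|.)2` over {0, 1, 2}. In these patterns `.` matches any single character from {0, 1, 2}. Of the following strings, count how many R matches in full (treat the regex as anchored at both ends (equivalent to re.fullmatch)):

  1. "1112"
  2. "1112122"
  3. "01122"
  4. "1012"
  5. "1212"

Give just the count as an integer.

1 → no match — must start with "12"
2 → no match — must start with "12"
3 → no match — must start with "12"
4 → no match — must start with "12"
5 → match
Total matched: 1

1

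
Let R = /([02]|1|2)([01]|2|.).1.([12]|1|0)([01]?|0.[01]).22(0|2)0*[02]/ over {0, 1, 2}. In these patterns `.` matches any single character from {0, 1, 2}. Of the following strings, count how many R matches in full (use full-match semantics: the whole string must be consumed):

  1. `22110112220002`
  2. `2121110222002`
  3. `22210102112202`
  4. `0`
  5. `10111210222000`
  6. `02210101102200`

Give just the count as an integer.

1 → match
2 → match
3 → match
4 → no match
5 → match
6 → match
Total matched: 5

5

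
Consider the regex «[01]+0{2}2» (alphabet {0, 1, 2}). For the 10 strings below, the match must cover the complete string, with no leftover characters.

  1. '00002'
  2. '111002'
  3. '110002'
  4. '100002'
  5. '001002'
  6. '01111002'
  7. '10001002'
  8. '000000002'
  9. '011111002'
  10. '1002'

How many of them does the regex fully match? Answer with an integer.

1. '00002' → match
2. '111002' → match
3. '110002' → match
4. '100002' → match
5. '001002' → match
6. '01111002' → match
7. '10001002' → match
8. '000000002' → match
9. '011111002' → match
10. '1002' → match
Total matched: 10

10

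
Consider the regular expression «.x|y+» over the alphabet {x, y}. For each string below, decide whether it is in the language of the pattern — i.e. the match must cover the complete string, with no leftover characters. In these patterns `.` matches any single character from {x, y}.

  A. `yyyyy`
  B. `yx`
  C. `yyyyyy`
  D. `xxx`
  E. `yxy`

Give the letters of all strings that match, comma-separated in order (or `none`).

A, B, C

A → match
B → match
C → match
D → no match
E → no match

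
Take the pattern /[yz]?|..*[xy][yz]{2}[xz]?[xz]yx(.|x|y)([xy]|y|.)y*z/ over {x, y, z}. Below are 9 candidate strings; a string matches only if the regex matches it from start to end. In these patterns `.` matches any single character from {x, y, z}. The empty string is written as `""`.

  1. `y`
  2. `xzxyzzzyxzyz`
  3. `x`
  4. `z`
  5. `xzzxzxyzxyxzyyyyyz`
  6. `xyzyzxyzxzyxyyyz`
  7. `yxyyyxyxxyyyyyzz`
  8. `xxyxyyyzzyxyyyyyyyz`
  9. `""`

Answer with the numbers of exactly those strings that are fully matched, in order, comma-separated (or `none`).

1, 2, 4, 5, 6, 8, 9

1 → match
2 → match
3 → no match
4 → match
5 → match
6 → match
7 → no match
8 → match
9 → match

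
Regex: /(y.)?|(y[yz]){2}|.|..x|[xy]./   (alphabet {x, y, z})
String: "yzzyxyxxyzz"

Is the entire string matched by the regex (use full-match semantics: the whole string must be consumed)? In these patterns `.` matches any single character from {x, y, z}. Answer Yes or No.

No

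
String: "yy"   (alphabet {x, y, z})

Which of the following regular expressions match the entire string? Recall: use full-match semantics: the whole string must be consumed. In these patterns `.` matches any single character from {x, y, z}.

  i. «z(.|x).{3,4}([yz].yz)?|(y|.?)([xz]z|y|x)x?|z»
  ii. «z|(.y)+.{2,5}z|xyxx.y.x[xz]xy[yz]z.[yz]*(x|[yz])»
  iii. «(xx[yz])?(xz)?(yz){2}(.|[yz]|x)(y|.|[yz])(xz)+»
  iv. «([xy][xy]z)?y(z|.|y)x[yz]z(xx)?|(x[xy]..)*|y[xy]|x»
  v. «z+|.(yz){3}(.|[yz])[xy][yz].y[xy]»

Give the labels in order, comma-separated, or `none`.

i → match
ii → no match
iii → no match — must end with "xz"
iv → match
v → no match

i, iv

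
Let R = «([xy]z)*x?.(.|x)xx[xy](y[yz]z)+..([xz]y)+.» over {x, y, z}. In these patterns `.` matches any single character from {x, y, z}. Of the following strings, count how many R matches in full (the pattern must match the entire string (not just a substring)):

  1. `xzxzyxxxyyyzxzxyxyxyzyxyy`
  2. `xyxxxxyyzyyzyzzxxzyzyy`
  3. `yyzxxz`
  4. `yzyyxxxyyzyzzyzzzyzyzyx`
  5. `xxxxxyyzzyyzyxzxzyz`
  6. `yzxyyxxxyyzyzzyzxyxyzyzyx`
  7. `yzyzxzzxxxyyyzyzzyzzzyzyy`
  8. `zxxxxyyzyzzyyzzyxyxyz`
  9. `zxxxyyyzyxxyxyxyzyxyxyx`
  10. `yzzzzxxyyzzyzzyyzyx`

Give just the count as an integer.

7

1 → match
2 → match
3 → no match
4 → match
5 → no match
6 → match
7 → match
8 → match
9 → match
10 → no match
Total matched: 7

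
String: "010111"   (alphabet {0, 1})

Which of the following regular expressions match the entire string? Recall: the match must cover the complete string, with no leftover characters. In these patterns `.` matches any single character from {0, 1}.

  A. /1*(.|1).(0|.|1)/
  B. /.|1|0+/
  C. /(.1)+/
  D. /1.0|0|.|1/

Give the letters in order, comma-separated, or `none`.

A → no match
B → no match
C → match
D → no match

C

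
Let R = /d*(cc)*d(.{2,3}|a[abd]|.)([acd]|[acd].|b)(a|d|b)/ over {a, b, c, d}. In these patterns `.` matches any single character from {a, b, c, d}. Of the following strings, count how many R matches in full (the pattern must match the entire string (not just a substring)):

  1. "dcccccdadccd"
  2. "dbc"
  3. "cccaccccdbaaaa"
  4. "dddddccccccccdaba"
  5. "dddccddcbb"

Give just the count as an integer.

1 → no match
2 → no match
3 → no match
4 → match
5 → match
Total matched: 2

2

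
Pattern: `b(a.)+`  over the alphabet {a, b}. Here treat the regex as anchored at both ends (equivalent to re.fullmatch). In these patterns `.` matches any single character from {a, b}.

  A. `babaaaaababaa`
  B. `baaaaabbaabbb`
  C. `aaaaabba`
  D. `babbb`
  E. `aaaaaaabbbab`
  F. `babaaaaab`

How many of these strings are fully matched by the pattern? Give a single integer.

A → match
B → no match
C → no match — must start with `ba`
D → no match
E → no match — must start with `ba`
F → match
Total matched: 2

2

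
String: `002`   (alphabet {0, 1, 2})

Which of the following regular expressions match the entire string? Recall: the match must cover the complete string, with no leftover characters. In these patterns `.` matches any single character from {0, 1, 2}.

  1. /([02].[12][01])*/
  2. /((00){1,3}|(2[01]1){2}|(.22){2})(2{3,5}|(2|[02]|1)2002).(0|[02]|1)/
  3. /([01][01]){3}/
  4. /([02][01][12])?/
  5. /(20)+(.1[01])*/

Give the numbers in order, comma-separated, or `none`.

4

1 → no match
2 → no match
3 → no match
4 → match
5 → no match — must start with `20`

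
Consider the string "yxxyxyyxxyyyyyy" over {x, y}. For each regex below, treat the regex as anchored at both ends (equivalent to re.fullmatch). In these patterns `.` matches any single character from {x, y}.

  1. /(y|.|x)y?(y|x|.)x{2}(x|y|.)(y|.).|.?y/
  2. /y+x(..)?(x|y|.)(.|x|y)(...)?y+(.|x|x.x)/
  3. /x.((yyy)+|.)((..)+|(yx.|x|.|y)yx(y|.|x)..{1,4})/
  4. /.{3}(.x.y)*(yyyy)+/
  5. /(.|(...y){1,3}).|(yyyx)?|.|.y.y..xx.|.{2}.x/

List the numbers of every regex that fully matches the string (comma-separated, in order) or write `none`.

2, 4

1 → no match
2 → match
3 → no match — must start with "x"
4 → match
5 → no match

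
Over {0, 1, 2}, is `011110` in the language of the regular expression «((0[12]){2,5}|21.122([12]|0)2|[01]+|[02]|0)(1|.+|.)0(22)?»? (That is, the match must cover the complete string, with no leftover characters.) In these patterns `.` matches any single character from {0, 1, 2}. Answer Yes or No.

Yes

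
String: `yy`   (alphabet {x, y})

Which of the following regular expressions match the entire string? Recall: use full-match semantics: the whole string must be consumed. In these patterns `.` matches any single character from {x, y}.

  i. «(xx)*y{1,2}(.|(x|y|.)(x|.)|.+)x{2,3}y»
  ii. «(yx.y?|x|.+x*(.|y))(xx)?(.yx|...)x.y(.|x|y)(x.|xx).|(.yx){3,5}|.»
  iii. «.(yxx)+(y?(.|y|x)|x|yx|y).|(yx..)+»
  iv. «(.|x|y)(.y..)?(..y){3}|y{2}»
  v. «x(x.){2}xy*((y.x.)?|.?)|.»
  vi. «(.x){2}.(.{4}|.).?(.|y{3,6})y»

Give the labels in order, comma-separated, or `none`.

iv

i → no match — must end with `xy`
ii → no match
iii → no match
iv → match
v → no match
vi → no match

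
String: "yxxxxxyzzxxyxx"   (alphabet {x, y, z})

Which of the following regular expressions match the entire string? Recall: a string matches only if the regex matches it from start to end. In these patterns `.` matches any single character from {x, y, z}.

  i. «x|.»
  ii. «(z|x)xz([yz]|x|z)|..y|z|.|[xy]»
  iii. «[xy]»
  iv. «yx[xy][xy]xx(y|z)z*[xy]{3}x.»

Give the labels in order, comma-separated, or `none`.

i → no match
ii → no match
iii → no match
iv → match

iv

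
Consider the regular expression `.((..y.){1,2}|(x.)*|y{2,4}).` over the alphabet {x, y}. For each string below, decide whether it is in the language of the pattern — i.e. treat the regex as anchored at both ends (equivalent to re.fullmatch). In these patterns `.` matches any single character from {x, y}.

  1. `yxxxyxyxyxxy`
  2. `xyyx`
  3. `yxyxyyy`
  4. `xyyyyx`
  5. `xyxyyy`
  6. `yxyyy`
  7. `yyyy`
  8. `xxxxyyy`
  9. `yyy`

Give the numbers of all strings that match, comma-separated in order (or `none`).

1, 2, 4, 5, 7

1 → match
2 → match
3 → no match
4 → match
5 → match
6 → no match
7 → match
8 → no match
9 → no match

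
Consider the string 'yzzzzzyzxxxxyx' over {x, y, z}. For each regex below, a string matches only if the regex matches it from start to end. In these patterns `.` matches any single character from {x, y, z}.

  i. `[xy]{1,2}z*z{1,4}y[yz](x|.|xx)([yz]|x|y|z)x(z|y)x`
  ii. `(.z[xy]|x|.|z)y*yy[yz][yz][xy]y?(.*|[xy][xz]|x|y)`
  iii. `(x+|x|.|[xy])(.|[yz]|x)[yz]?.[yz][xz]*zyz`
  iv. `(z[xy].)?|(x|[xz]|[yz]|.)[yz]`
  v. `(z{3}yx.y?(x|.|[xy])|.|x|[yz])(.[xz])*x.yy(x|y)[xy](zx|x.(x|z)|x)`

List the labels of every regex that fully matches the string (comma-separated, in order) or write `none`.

i → match
ii → no match
iii → no match — must end with 'zyz'
iv → no match
v → no match

i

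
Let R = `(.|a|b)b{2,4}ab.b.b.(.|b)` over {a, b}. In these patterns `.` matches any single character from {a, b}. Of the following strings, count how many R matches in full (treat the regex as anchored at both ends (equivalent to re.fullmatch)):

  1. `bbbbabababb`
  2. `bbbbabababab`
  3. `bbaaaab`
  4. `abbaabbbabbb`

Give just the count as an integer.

1

1 → no match
2 → match
3 → no match
4 → no match
Total matched: 1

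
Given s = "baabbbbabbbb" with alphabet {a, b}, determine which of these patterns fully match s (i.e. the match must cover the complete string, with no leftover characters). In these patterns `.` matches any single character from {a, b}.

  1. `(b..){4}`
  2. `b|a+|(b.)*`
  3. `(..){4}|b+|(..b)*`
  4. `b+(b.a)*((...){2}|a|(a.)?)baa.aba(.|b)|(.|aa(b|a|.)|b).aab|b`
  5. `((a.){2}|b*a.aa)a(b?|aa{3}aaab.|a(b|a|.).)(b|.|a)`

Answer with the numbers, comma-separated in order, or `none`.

1

1 → match
2 → no match
3 → no match
4 → no match
5 → no match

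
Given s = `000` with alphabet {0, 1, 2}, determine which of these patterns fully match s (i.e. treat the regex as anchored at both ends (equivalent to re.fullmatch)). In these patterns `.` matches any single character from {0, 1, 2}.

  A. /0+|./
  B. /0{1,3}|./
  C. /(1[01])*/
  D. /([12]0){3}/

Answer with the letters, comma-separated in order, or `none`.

A → match
B → match
C → no match
D → no match

A, B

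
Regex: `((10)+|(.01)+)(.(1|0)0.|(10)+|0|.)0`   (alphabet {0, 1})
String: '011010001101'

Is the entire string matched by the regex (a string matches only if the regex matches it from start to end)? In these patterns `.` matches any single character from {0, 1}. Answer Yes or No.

No

Every match must end with '0', but '011010001101' does not.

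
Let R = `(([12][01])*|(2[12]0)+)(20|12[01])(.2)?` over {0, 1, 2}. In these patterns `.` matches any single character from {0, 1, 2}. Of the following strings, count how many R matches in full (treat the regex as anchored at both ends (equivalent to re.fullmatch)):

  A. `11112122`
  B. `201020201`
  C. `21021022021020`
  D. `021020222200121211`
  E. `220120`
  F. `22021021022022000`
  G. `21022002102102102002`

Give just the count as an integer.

2

A. `11112122` → no match
B. `201020201` → no match
C → match
D → no match
E. `220120` → match
F → no match
G → no match
Total matched: 2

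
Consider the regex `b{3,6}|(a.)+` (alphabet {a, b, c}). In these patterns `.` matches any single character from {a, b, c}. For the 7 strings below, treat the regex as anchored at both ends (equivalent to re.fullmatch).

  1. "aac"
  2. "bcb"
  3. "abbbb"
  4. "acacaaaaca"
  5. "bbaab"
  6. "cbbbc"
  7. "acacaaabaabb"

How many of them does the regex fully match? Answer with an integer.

0

1 → no match
2 → no match
3 → no match
4 → no match
5 → no match
6 → no match
7 → no match
Total matched: 0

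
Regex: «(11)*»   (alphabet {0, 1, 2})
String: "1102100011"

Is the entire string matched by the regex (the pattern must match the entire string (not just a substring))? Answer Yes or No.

No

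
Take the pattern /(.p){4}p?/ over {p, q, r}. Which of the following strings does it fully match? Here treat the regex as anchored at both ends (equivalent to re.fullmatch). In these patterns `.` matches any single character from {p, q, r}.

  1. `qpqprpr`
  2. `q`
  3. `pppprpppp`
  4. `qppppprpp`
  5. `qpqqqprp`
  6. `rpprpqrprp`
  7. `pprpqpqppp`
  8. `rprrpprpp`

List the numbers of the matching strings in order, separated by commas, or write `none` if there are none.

1 → no match
2 → no match
3 → match
4 → match
5 → no match
6 → no match
7 → no match
8 → no match

3, 4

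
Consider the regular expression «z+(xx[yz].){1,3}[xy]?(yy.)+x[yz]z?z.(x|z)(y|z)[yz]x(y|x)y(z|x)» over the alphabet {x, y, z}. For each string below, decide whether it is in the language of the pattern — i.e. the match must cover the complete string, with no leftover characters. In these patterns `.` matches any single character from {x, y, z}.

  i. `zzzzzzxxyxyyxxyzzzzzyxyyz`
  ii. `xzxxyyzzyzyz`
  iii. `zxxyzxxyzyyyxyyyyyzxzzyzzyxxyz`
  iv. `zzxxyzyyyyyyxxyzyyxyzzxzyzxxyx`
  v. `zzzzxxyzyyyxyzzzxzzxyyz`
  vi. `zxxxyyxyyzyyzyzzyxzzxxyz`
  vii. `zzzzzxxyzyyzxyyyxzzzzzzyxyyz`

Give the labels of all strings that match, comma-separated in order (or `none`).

i, iii, v

i → match
ii → no match — must start with `z`
iii → match
iv → no match
v → match
vi → no match
vii → no match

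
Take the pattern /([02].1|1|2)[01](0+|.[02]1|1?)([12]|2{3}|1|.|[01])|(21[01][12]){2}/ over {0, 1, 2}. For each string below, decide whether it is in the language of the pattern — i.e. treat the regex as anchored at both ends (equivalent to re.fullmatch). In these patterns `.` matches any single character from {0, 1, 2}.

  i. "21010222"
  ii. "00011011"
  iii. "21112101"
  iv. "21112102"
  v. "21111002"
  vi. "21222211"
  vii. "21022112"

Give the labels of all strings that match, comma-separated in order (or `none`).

i → no match
ii → no match
iii → match
iv → match
v → no match
vi → no match
vii → match

iii, iv, vii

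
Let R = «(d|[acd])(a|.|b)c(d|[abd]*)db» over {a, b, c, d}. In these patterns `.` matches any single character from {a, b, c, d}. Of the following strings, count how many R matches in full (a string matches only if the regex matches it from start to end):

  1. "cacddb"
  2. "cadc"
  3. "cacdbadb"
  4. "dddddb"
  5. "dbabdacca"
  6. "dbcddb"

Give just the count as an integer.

1 → match
2 → no match — must end with "db"
3 → match
4 → no match
5 → no match — must end with "db"
6 → match
Total matched: 3

3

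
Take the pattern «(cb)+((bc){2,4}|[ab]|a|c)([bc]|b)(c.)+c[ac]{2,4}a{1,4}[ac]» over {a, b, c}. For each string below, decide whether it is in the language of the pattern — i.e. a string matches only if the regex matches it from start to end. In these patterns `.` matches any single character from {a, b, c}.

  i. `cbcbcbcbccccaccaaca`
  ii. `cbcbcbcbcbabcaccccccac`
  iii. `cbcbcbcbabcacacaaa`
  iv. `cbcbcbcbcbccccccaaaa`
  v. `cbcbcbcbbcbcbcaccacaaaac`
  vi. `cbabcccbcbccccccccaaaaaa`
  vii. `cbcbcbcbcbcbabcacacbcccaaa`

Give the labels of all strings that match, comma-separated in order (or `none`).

ii, iii, iv, v, vi, vii

i → no match
ii → match
iii → match
iv → match
v → match
vi → match
vii → match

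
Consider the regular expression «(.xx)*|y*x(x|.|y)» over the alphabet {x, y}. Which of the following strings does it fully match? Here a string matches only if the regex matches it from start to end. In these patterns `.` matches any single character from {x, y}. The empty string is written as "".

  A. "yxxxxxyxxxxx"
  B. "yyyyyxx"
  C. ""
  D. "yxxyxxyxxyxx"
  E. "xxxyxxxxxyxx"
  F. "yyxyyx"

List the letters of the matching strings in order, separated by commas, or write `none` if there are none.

A, B, C, D, E

A → match
B → match
C → match
D → match
E → match
F → no match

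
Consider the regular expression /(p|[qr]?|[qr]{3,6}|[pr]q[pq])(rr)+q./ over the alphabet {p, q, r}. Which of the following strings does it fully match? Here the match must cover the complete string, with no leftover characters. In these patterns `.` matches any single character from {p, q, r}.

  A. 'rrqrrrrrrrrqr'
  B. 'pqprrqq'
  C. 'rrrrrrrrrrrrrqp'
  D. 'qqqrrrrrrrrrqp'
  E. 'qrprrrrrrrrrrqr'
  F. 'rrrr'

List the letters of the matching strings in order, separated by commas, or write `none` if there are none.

A, B, C, D

A → match
B. 'pqprrqq' → match
C → match
D → match
E → no match
F. 'rrrr' → no match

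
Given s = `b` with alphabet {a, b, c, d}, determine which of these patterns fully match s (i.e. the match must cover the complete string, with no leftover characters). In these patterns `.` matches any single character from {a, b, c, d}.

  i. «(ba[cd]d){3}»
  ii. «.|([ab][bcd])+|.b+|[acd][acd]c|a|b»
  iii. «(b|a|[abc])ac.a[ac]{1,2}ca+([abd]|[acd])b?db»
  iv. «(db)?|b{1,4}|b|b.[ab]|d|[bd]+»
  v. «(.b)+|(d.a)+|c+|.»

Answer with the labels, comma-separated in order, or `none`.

ii, iv, v

i → no match — must start with `ba`
ii → match
iii → no match — must end with `db`
iv → match
v → match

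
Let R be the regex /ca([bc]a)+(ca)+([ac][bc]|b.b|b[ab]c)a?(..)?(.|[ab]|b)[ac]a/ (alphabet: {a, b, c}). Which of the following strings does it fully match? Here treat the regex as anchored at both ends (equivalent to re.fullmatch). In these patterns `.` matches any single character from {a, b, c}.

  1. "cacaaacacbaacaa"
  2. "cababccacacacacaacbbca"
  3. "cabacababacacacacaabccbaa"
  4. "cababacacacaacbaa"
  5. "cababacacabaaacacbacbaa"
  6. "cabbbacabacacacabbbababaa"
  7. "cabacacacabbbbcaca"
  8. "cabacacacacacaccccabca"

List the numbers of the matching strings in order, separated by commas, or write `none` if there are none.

1 → no match
2 → no match
3 → match
4 → match
5 → no match
6 → no match
7 → match
8 → no match

3, 4, 7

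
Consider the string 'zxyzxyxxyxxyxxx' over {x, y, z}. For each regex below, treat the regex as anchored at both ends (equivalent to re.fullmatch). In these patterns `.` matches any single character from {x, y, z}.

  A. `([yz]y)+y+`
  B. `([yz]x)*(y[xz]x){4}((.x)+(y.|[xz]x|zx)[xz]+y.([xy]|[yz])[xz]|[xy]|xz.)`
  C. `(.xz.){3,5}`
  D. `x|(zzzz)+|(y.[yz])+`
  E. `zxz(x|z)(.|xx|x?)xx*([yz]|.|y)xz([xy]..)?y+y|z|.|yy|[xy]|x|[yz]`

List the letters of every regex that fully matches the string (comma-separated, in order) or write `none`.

A → no match — must end with 'y'
B → match
C → no match
D → no match
E → no match

B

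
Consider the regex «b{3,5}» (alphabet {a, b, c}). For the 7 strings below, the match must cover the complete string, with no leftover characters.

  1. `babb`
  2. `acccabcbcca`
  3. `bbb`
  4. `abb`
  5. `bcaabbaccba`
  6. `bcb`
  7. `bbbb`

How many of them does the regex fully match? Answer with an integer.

1 → no match
2 → no match — must start with `b`
3 → match
4 → no match — must start with `b`
5 → no match — must end with `b`
6 → no match
7 → match
Total matched: 2

2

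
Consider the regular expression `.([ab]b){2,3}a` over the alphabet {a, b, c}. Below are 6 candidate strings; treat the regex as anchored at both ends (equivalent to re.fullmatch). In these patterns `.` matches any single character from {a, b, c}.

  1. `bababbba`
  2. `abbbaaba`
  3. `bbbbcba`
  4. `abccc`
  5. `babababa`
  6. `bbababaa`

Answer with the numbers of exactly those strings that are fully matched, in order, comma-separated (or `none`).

1. `bababbba` → match
2. `abbbaaba` → no match
3. `bbbbcba` → no match
4. `abccc` → no match — must end with `ba`
5. `babababa` → match
6. `bbababaa` → no match — must end with `ba`

1, 5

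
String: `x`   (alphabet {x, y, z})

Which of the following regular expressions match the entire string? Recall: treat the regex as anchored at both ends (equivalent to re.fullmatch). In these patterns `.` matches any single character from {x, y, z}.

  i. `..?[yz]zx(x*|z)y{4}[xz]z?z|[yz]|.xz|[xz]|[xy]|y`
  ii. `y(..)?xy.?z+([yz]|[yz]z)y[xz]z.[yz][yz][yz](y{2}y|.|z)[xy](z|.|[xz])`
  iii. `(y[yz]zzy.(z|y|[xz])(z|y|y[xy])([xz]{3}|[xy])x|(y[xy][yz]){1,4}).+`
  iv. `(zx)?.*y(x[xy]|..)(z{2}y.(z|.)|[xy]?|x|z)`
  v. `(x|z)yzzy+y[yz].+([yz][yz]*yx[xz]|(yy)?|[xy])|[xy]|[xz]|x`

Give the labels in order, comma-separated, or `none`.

i, v

i → match
ii → no match — must start with `y`
iii → no match — must start with `y`
iv → no match
v → match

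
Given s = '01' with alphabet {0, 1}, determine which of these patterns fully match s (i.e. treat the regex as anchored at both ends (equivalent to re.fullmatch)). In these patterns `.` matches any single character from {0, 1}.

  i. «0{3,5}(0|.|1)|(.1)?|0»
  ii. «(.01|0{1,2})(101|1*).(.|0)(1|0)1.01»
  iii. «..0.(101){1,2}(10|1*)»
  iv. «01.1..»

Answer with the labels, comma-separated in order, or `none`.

i → match
ii → no match
iii → no match
iv → no match

i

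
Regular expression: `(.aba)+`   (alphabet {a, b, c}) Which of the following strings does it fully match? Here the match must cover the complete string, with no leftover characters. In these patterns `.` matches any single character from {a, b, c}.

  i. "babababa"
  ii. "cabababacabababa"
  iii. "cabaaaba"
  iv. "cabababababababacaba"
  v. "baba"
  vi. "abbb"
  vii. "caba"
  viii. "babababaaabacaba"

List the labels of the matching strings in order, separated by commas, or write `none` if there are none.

i, ii, iii, iv, v, vii, viii

i. "babababa" → match
ii → match
iii. "cabaaaba" → match
iv → match
v. "baba" → match
vi. "abbb" → no match — must end with "aba"
vii. "caba" → match
viii → match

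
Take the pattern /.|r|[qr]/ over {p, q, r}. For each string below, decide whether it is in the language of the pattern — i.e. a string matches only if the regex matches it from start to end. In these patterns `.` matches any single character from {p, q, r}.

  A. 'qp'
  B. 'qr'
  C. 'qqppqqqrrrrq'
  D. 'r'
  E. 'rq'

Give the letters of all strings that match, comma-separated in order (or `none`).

A → no match
B → no match
C → no match
D → match
E → no match

D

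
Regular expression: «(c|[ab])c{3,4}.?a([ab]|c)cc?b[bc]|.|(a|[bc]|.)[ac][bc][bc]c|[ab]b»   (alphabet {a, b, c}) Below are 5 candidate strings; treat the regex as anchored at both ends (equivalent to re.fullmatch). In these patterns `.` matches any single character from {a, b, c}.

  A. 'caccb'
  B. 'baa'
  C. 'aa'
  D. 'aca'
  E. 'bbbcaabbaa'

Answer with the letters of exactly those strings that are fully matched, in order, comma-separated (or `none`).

A → no match
B → no match
C → no match
D → no match
E → no match

none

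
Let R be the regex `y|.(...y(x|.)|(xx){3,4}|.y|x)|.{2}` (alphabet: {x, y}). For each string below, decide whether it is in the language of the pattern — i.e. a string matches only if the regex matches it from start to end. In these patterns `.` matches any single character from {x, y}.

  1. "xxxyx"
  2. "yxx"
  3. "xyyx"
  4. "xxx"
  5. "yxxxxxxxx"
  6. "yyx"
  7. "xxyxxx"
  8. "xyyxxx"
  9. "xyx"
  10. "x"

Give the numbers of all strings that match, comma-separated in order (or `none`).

1. "xxxyx" → no match
2. "yxx" → no match
3. "xyyx" → no match
4. "xxx" → no match
5. "yxxxxxxxx" → match
6. "yyx" → no match
7. "xxyxxx" → no match
8. "xyyxxx" → no match
9. "xyx" → no match
10. "x" → no match

5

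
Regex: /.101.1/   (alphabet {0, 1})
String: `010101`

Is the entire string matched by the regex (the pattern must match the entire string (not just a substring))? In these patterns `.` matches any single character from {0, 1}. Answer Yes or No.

Yes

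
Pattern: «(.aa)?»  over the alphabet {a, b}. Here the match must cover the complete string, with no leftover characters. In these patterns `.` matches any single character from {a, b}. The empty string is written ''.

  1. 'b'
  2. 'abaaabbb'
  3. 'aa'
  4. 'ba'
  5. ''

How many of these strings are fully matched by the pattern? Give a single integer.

1. 'b' → no match
2. 'abaaabbb' → no match
3. 'aa' → no match
4. 'ba' → no match
5. '' → match
Total matched: 1

1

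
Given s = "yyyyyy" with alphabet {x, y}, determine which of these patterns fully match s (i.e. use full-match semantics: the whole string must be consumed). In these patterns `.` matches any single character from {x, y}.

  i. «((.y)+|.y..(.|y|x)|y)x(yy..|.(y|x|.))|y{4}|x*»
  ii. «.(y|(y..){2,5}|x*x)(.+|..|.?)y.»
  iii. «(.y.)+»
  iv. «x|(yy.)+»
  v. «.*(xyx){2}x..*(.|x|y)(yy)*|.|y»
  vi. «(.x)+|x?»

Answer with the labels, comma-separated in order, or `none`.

ii, iii, iv

i → no match
ii → match
iii → match
iv → match
v → no match
vi → no match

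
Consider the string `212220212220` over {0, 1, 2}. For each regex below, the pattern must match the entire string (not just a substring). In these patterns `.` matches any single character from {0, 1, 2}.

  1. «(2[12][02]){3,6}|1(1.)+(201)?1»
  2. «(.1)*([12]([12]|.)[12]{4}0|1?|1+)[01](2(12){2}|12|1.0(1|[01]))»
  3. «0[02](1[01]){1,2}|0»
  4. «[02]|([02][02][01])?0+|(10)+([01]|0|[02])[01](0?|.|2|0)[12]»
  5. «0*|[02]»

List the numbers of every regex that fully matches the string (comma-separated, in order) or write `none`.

1

1 → match
2 → no match
3 → no match — must start with `0`
4 → no match
5 → no match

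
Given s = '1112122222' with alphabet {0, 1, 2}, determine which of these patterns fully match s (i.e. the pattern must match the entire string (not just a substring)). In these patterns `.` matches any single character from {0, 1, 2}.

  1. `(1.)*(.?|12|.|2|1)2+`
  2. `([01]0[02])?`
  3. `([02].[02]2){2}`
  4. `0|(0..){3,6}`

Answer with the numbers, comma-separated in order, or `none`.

1

1 → match
2 → no match
3 → no match
4 → no match — must start with '0'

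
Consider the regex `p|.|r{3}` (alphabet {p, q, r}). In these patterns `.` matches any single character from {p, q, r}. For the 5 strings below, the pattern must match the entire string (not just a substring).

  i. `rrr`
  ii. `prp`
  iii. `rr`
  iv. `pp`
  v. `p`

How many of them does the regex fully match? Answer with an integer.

2

i → match
ii → no match
iii → no match
iv → no match
v → match
Total matched: 2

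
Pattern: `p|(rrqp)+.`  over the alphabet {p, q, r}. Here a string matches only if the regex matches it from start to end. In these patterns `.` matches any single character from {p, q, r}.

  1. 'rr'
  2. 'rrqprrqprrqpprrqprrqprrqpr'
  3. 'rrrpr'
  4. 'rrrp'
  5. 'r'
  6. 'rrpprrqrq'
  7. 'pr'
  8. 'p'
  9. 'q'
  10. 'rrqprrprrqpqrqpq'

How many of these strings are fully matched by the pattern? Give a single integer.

1

1 → no match
2 → no match
3 → no match
4 → no match
5 → no match
6 → no match
7 → no match
8 → match
9 → no match
10 → no match
Total matched: 1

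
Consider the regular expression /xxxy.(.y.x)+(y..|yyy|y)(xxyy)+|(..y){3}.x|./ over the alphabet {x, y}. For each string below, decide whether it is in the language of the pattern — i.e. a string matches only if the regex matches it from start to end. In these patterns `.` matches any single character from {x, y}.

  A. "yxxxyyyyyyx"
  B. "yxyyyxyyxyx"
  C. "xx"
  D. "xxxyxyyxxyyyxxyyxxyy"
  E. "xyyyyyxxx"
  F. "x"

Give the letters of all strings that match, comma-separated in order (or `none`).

D, F

A → no match
B → no match
C → no match
D → match
E → no match
F → match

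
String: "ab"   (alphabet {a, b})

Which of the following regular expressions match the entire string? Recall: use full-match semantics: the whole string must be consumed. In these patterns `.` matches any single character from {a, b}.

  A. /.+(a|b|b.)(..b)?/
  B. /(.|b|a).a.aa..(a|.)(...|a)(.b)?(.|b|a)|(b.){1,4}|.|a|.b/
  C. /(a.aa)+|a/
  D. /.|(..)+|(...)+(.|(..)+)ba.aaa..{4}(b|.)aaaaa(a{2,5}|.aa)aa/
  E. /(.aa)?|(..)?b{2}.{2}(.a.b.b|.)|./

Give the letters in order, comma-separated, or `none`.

A, B, D

A → match
B → match
C → no match
D → match
E → no match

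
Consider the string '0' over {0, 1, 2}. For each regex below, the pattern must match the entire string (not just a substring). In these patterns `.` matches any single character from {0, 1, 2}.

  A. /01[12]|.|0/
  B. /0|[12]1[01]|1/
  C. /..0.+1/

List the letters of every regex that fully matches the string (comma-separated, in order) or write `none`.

A, B

A → match
B → match
C → no match — must end with '1'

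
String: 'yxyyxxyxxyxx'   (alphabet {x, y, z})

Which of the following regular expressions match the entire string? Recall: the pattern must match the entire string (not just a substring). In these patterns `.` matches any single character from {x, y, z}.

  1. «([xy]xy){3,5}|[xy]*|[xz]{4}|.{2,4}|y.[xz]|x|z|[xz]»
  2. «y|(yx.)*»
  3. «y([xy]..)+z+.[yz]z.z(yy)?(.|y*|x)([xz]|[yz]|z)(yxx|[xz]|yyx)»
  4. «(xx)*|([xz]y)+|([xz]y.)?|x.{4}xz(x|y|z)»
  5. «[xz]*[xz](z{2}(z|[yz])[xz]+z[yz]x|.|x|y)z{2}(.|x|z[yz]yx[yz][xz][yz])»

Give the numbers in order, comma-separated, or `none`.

1, 2

1 → match
2 → match
3 → no match
4 → no match
5 → no match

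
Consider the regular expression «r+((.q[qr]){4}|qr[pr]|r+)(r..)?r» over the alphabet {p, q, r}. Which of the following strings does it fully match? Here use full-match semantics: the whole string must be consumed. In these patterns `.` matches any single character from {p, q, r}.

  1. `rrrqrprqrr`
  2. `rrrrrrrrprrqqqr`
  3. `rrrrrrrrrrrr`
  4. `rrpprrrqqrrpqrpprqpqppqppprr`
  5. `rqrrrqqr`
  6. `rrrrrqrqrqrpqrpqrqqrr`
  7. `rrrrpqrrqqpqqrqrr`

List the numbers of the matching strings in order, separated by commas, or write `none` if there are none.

1, 3, 5, 7

1 → match
2 → no match
3 → match
4 → no match
5 → match
6 → no match
7 → match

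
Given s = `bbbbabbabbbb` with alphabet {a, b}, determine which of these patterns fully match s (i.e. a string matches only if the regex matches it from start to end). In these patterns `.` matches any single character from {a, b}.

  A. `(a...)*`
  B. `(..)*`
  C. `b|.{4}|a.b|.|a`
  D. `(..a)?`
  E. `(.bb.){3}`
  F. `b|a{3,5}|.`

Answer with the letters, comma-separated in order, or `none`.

A → no match
B → match
C → no match
D → no match
E → match
F → no match

B, E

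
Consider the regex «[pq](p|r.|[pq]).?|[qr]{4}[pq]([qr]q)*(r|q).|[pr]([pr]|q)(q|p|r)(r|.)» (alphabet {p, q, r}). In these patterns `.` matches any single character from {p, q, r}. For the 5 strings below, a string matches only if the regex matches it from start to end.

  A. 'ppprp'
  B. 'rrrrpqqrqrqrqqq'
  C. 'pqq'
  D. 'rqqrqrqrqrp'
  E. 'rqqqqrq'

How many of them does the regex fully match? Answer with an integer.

4

A. 'ppprp' → no match
B → match
C. 'pqq' → match
D. 'rqqrqrqrqrp' → match
E. 'rqqqqrq' → match
Total matched: 4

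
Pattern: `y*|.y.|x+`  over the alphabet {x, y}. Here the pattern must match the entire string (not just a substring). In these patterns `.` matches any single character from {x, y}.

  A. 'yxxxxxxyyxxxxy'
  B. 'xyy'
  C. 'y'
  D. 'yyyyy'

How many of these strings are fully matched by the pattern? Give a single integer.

3

A → no match
B. 'xyy' → match
C. 'y' → match
D. 'yyyyy' → match
Total matched: 3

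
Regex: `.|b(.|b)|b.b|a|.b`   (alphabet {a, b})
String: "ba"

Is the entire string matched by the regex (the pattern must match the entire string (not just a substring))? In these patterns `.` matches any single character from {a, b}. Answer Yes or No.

Yes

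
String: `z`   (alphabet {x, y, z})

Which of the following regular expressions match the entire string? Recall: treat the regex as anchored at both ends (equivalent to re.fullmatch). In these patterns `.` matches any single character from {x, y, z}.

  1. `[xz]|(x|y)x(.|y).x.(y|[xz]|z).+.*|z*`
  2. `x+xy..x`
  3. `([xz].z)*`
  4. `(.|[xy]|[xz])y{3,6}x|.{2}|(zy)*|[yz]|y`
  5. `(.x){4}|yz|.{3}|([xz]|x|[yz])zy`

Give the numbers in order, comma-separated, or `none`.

1 → match
2 → no match — must start with `x`
3 → no match
4 → match
5 → no match

1, 4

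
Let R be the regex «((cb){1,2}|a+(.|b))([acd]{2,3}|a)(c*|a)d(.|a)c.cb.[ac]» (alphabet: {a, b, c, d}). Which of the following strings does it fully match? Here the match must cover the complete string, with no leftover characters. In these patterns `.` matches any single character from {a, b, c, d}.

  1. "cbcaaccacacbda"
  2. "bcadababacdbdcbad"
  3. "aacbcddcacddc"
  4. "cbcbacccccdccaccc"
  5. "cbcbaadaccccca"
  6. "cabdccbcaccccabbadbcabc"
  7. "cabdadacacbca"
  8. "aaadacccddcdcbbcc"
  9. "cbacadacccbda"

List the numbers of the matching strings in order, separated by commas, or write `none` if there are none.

9

1 → no match
2 → no match
3 → no match
4 → no match
5 → no match
6 → no match
7 → no match
8 → no match
9 → match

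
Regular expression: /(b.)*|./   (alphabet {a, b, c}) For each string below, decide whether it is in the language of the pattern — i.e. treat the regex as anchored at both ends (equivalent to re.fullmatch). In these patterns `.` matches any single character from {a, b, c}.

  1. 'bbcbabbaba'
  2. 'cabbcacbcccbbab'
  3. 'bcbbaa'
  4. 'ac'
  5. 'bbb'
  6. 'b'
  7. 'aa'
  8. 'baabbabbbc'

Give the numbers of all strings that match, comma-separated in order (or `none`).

6

1 → no match
2 → no match
3 → no match
4 → no match
5 → no match
6 → match
7 → no match
8 → no match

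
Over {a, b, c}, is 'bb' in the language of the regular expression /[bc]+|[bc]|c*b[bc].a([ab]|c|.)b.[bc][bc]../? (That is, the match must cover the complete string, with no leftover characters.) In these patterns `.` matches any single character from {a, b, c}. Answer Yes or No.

Yes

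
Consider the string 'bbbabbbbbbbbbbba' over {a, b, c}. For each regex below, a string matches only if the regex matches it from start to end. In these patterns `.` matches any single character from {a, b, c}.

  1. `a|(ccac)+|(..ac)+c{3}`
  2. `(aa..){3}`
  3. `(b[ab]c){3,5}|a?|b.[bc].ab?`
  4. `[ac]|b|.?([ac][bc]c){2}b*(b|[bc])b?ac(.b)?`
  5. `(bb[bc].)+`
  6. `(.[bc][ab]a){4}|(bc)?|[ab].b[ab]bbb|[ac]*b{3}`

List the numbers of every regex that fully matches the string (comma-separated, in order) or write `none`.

1 → no match
2 → no match — must start with 'aa'
3 → no match
4 → no match
5 → match
6 → no match

5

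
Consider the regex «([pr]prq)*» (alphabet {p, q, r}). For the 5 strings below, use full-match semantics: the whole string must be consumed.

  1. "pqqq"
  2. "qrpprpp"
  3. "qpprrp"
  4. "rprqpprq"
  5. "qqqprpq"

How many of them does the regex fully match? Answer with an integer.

1 → no match
2 → no match
3 → no match
4 → match
5 → no match
Total matched: 1

1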